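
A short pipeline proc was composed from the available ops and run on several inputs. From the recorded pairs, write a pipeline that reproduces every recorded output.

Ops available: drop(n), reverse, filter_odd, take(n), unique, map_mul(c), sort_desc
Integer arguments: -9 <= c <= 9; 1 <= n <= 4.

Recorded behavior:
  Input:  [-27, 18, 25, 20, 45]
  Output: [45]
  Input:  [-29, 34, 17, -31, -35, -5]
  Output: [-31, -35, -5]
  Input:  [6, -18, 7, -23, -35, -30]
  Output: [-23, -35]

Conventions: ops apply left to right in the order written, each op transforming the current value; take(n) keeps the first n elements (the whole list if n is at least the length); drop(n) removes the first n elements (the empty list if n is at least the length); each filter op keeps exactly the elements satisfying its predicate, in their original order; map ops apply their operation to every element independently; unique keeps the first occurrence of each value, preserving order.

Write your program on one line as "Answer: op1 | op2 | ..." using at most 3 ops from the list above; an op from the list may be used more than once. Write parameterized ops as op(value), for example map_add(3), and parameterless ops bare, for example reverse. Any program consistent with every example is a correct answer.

drop(3) | filter_odd

Check, running the answer program on each example:
  [-27, 18, 25, 20, 45] -> [20, 45] -> [45]
  [-29, 34, 17, -31, -35, -5] -> [-31, -35, -5] -> [-31, -35, -5]
  [6, -18, 7, -23, -35, -30] -> [-23, -35, -30] -> [-23, -35]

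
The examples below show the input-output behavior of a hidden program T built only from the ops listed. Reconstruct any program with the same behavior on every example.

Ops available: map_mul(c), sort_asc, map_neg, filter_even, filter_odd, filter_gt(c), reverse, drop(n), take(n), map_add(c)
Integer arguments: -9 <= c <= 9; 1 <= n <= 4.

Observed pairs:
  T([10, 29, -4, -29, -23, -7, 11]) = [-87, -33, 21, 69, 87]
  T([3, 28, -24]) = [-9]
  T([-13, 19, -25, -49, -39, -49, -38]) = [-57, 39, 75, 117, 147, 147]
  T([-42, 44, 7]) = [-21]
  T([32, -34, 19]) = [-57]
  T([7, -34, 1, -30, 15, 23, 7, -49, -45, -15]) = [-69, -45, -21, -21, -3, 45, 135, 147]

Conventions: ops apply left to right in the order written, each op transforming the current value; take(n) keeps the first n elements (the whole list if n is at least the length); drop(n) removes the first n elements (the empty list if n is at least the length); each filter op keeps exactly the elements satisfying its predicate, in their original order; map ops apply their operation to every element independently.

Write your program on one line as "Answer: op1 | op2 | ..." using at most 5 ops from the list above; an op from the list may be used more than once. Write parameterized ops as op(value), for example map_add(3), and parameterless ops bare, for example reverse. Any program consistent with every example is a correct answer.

sort_asc | reverse | map_mul(-3) | filter_odd

Check, running the answer program on each example:
  [10, 29, -4, -29, -23, -7, 11] -> [-29, -23, -7, -4, 10, 11, 29] -> [29, 11, 10, -4, -7, -23, -29] -> [-87, -33, -30, 12, 21, 69, 87] -> [-87, -33, 21, 69, 87]
  [3, 28, -24] -> [-24, 3, 28] -> [28, 3, -24] -> [-84, -9, 72] -> [-9]
  [-13, 19, -25, -49, -39, -49, -38] -> [-49, -49, -39, -38, -25, -13, 19] -> [19, -13, -25, -38, -39, -49, -49] -> [-57, 39, 75, 114, 117, 147, 147] -> [-57, 39, 75, 117, 147, 147]
  [-42, 44, 7] -> [-42, 7, 44] -> [44, 7, -42] -> [-132, -21, 126] -> [-21]
  [32, -34, 19] -> [-34, 19, 32] -> [32, 19, -34] -> [-96, -57, 102] -> [-57]
  [7, -34, 1, -30, 15, 23, 7, -49, -45, -15] -> [-49, -45, -34, -30, -15, 1, 7, 7, 15, 23] -> [23, 15, 7, 7, 1, -15, -30, -34, -45, -49] -> [-69, -45, -21, -21, -3, 45, 90, 102, 135, 147] -> [-69, -45, -21, -21, -3, 45, 135, 147]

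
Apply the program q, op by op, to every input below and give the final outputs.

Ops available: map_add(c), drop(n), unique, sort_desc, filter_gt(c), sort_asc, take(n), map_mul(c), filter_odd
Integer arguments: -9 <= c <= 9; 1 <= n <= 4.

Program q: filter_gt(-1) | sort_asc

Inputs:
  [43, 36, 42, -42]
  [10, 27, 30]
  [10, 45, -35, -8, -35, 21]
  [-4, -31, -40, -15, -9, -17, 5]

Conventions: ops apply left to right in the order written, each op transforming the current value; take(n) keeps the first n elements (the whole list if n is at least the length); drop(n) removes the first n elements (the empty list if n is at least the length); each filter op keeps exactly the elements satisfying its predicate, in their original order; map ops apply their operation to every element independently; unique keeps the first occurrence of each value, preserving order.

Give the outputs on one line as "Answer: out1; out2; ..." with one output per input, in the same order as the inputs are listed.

Execution, op by op:
  [43, 36, 42, -42] -> [43, 36, 42] -> [36, 42, 43]
  [10, 27, 30] -> [10, 27, 30] -> [10, 27, 30]
  [10, 45, -35, -8, -35, 21] -> [10, 45, 21] -> [10, 21, 45]
  [-4, -31, -40, -15, -9, -17, 5] -> [5] -> [5]

[36, 42, 43]; [10, 27, 30]; [10, 21, 45]; [5]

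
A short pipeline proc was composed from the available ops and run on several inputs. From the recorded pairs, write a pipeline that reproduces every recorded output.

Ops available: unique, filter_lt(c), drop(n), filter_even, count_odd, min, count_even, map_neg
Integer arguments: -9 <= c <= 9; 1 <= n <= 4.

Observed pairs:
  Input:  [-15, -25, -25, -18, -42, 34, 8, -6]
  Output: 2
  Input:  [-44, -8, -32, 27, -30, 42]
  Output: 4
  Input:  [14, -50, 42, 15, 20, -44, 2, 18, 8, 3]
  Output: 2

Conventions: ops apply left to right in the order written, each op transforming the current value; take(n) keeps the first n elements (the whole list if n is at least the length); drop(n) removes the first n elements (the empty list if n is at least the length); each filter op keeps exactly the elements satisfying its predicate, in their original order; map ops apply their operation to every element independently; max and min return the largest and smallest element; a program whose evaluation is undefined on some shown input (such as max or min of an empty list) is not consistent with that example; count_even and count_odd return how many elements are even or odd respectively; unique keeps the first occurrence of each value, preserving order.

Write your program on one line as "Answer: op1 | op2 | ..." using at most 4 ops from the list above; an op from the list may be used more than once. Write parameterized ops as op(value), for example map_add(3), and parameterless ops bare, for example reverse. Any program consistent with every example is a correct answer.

unique | filter_lt(-7) | count_even

Check, running the answer program on each example:
  [-15, -25, -25, -18, -42, 34, 8, -6] -> [-15, -25, -18, -42, 34, 8, -6] -> [-15, -25, -18, -42] -> 2
  [-44, -8, -32, 27, -30, 42] -> [-44, -8, -32, 27, -30, 42] -> [-44, -8, -32, -30] -> 4
  [14, -50, 42, 15, 20, -44, 2, 18, 8, 3] -> [14, -50, 42, 15, 20, -44, 2, 18, 8, 3] -> [-50, -44] -> 2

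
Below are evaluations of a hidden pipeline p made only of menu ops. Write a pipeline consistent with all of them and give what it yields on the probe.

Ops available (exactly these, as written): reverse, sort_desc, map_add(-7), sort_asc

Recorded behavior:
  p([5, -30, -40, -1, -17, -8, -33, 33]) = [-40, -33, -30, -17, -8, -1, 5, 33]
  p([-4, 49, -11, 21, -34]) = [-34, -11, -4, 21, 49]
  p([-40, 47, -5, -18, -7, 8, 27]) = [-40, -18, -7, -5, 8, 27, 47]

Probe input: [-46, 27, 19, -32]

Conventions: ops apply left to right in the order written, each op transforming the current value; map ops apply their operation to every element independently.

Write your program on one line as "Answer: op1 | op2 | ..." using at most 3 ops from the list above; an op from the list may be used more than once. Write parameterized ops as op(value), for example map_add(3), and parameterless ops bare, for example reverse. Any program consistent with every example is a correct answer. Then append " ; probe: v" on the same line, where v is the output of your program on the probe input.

sort_desc | reverse ; probe: [-46, -32, 19, 27]

Check, running the answer program on each example:
  [5, -30, -40, -1, -17, -8, -33, 33] -> [33, 5, -1, -8, -17, -30, -33, -40] -> [-40, -33, -30, -17, -8, -1, 5, 33]
  [-4, 49, -11, 21, -34] -> [49, 21, -4, -11, -34] -> [-34, -11, -4, 21, 49]
  [-40, 47, -5, -18, -7, 8, 27] -> [47, 27, 8, -5, -7, -18, -40] -> [-40, -18, -7, -5, 8, 27, 47]
  probe: [-46, 27, 19, -32] -> [27, 19, -32, -46] -> [-46, -32, 19, 27]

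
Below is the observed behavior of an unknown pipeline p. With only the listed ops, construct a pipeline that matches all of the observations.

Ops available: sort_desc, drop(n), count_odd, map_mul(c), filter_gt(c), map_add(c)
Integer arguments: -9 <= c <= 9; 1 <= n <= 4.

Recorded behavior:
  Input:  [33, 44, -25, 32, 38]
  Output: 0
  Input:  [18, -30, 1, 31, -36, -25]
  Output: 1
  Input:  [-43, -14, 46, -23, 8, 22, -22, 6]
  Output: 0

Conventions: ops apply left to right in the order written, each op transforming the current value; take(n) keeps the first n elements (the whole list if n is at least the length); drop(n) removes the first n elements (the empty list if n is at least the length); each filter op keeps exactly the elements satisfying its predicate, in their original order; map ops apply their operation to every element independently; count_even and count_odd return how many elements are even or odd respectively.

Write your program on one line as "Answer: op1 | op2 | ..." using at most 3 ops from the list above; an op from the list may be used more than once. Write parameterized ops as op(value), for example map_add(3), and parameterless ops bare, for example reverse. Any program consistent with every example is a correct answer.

drop(1) | drop(3) | count_odd

Check, running the answer program on each example:
  [33, 44, -25, 32, 38] -> [44, -25, 32, 38] -> [38] -> 0
  [18, -30, 1, 31, -36, -25] -> [-30, 1, 31, -36, -25] -> [-36, -25] -> 1
  [-43, -14, 46, -23, 8, 22, -22, 6] -> [-14, 46, -23, 8, 22, -22, 6] -> [8, 22, -22, 6] -> 0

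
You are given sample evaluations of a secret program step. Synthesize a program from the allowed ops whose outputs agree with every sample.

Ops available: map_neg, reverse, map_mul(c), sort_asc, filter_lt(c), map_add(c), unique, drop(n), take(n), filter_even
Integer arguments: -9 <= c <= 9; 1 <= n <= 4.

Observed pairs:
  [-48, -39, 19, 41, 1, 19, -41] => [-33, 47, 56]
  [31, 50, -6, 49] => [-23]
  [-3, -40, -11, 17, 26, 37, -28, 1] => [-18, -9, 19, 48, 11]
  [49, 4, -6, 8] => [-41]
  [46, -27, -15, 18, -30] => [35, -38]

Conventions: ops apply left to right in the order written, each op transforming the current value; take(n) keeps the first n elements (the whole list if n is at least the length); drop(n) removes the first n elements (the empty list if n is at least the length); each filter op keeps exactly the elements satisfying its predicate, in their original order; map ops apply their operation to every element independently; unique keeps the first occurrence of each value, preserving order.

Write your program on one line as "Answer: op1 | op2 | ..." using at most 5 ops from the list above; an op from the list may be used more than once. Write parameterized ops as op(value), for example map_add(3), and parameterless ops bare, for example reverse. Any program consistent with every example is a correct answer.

map_neg | reverse | map_add(8) | unique | drop(3)

Check, running the answer program on each example:
  [-48, -39, 19, 41, 1, 19, -41] -> [48, 39, -19, -41, -1, -19, 41] -> [41, -19, -1, -41, -19, 39, 48] -> [49, -11, 7, -33, -11, 47, 56] -> [49, -11, 7, -33, 47, 56] -> [-33, 47, 56]
  [31, 50, -6, 49] -> [-31, -50, 6, -49] -> [-49, 6, -50, -31] -> [-41, 14, -42, -23] -> [-41, 14, -42, -23] -> [-23]
  [-3, -40, -11, 17, 26, 37, -28, 1] -> [3, 40, 11, -17, -26, -37, 28, -1] -> [-1, 28, -37, -26, -17, 11, 40, 3] -> [7, 36, -29, -18, -9, 19, 48, 11] -> [7, 36, -29, -18, -9, 19, 48, 11] -> [-18, -9, 19, 48, 11]
  [49, 4, -6, 8] -> [-49, -4, 6, -8] -> [-8, 6, -4, -49] -> [0, 14, 4, -41] -> [0, 14, 4, -41] -> [-41]
  [46, -27, -15, 18, -30] -> [-46, 27, 15, -18, 30] -> [30, -18, 15, 27, -46] -> [38, -10, 23, 35, -38] -> [38, -10, 23, 35, -38] -> [35, -38]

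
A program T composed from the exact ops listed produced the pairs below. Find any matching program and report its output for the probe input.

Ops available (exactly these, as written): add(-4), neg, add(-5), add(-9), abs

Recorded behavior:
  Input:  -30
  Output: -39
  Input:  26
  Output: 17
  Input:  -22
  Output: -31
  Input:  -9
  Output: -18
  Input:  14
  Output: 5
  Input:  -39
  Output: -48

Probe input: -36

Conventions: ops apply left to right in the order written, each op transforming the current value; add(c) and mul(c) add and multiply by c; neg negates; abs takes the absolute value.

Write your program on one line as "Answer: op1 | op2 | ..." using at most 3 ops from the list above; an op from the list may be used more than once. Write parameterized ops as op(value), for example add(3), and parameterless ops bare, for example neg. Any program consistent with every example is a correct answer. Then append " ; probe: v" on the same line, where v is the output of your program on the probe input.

add(-4) | add(-5) ; probe: -45

Check, running the answer program on each example:
  -30 -> -34 -> -39
  26 -> 22 -> 17
  -22 -> -26 -> -31
  -9 -> -13 -> -18
  14 -> 10 -> 5
  -39 -> -43 -> -48
  probe: -36 -> -40 -> -45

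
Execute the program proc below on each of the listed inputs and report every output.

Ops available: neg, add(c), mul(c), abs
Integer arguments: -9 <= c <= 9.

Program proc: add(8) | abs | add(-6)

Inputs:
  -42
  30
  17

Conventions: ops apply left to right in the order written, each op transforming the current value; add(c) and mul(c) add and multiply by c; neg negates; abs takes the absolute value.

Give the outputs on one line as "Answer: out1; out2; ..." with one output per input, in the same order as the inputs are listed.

28; 32; 19

Execution, op by op:
  -42 -> -34 -> 34 -> 28
  30 -> 38 -> 38 -> 32
  17 -> 25 -> 25 -> 19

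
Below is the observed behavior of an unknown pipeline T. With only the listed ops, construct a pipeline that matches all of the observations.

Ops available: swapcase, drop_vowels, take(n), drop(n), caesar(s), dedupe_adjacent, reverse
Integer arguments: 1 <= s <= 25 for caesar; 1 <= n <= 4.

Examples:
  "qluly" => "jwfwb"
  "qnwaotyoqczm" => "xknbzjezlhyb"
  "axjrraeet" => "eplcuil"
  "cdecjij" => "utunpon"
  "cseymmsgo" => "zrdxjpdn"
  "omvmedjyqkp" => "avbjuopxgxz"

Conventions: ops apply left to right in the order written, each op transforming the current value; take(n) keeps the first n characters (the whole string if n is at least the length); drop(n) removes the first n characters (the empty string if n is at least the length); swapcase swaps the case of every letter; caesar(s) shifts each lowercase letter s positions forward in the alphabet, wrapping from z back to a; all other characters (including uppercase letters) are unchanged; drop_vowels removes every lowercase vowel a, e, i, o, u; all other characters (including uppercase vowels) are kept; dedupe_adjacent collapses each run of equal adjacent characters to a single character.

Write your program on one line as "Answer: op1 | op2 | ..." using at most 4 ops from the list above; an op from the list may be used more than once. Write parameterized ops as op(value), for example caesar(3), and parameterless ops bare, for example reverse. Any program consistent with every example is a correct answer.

reverse | caesar(11) | dedupe_adjacent

Check, running the answer program on each example:
  "qluly" -> "ylulq" -> "jwfwb" -> "jwfwb"
  "qnwaotyoqczm" -> "mzcqoytoawnq" -> "xknbzjezlhyb" -> "xknbzjezlhyb"
  "axjrraeet" -> "teearrjxa" -> "epplccuil" -> "eplcuil"
  "cdecjij" -> "jijcedc" -> "utunpon" -> "utunpon"
  "cseymmsgo" -> "ogsmmyesc" -> "zrdxxjpdn" -> "zrdxjpdn"
  "omvmedjyqkp" -> "pkqyjdemvmo" -> "avbjuopxgxz" -> "avbjuopxgxz"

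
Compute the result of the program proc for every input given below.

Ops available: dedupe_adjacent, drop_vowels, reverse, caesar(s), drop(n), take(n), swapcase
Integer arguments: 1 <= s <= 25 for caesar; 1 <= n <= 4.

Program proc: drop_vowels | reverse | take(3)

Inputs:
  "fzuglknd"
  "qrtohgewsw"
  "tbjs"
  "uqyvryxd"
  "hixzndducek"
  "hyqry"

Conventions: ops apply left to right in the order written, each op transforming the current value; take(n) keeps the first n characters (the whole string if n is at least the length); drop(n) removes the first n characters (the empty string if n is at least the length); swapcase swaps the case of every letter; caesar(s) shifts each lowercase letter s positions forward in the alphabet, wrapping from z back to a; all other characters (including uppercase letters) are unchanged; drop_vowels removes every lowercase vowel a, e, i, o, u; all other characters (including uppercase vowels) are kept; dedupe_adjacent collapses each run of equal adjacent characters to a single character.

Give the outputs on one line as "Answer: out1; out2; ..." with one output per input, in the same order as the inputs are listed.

Execution, op by op:
  "fzuglknd" -> "fzglknd" -> "dnklgzf" -> "dnk"
  "qrtohgewsw" -> "qrthgwsw" -> "wswghtrq" -> "wsw"
  "tbjs" -> "tbjs" -> "sjbt" -> "sjb"
  "uqyvryxd" -> "qyvryxd" -> "dxyrvyq" -> "dxy"
  "hixzndducek" -> "hxznddck" -> "kcddnzxh" -> "kcd"
  "hyqry" -> "hyqry" -> "yrqyh" -> "yrq"

"dnk"; "wsw"; "sjb"; "dxy"; "kcd"; "yrq"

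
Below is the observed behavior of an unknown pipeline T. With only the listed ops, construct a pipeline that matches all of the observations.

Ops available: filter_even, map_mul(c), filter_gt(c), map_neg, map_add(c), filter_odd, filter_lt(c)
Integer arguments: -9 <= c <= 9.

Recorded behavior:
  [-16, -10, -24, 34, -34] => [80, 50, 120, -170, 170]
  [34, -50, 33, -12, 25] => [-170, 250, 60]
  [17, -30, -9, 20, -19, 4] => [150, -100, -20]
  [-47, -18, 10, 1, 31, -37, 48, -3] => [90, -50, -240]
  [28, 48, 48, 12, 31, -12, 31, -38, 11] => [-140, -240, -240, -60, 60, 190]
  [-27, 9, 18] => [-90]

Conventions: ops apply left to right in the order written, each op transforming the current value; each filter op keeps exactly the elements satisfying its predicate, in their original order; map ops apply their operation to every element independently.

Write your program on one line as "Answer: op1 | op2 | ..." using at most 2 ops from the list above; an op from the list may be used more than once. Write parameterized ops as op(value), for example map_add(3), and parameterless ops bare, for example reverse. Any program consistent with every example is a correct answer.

map_mul(-5) | filter_even

Check, running the answer program on each example:
  [-16, -10, -24, 34, -34] -> [80, 50, 120, -170, 170] -> [80, 50, 120, -170, 170]
  [34, -50, 33, -12, 25] -> [-170, 250, -165, 60, -125] -> [-170, 250, 60]
  [17, -30, -9, 20, -19, 4] -> [-85, 150, 45, -100, 95, -20] -> [150, -100, -20]
  [-47, -18, 10, 1, 31, -37, 48, -3] -> [235, 90, -50, -5, -155, 185, -240, 15] -> [90, -50, -240]
  [28, 48, 48, 12, 31, -12, 31, -38, 11] -> [-140, -240, -240, -60, -155, 60, -155, 190, -55] -> [-140, -240, -240, -60, 60, 190]
  [-27, 9, 18] -> [135, -45, -90] -> [-90]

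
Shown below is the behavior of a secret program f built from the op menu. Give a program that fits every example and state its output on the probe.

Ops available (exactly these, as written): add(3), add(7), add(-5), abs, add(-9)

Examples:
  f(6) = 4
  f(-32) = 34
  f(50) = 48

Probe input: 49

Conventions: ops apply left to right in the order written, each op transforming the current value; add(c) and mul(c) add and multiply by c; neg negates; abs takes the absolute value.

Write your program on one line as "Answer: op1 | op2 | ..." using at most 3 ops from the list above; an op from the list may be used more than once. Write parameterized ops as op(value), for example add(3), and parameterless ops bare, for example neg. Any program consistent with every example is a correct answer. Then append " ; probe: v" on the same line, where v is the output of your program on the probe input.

add(7) | add(-9) | abs ; probe: 47

Check, running the answer program on each example:
  6 -> 13 -> 4 -> 4
  -32 -> -25 -> -34 -> 34
  50 -> 57 -> 48 -> 48
  probe: 49 -> 56 -> 47 -> 47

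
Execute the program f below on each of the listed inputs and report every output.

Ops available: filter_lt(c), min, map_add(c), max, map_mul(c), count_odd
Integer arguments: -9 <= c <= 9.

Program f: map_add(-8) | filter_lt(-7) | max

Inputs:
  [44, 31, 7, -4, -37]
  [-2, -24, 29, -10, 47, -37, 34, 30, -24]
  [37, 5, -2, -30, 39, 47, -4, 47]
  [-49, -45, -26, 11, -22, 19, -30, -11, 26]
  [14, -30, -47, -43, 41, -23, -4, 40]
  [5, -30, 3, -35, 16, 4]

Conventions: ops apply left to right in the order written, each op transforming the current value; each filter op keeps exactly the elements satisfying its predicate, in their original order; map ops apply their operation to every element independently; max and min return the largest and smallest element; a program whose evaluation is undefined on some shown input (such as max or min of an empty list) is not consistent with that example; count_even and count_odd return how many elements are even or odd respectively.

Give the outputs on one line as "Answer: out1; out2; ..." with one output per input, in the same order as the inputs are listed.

Execution, op by op:
  [44, 31, 7, -4, -37] -> [36, 23, -1, -12, -45] -> [-12, -45] -> -12
  [-2, -24, 29, -10, 47, -37, 34, 30, -24] -> [-10, -32, 21, -18, 39, -45, 26, 22, -32] -> [-10, -32, -18, -45, -32] -> -10
  [37, 5, -2, -30, 39, 47, -4, 47] -> [29, -3, -10, -38, 31, 39, -12, 39] -> [-10, -38, -12] -> -10
  [-49, -45, -26, 11, -22, 19, -30, -11, 26] -> [-57, -53, -34, 3, -30, 11, -38, -19, 18] -> [-57, -53, -34, -30, -38, -19] -> -19
  [14, -30, -47, -43, 41, -23, -4, 40] -> [6, -38, -55, -51, 33, -31, -12, 32] -> [-38, -55, -51, -31, -12] -> -12
  [5, -30, 3, -35, 16, 4] -> [-3, -38, -5, -43, 8, -4] -> [-38, -43] -> -38

-12; -10; -10; -19; -12; -38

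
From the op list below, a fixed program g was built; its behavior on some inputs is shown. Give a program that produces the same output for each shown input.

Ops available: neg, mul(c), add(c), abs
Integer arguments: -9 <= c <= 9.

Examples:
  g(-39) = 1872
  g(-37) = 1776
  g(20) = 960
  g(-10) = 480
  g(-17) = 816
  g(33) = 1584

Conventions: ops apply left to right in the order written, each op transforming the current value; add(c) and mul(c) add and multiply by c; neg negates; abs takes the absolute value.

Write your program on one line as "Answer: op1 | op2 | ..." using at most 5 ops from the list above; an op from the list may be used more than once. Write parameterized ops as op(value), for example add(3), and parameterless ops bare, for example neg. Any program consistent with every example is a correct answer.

abs | neg | mul(-8) | mul(6)

Check, running the answer program on each example:
  -39 -> 39 -> -39 -> 312 -> 1872
  -37 -> 37 -> -37 -> 296 -> 1776
  20 -> 20 -> -20 -> 160 -> 960
  -10 -> 10 -> -10 -> 80 -> 480
  -17 -> 17 -> -17 -> 136 -> 816
  33 -> 33 -> -33 -> 264 -> 1584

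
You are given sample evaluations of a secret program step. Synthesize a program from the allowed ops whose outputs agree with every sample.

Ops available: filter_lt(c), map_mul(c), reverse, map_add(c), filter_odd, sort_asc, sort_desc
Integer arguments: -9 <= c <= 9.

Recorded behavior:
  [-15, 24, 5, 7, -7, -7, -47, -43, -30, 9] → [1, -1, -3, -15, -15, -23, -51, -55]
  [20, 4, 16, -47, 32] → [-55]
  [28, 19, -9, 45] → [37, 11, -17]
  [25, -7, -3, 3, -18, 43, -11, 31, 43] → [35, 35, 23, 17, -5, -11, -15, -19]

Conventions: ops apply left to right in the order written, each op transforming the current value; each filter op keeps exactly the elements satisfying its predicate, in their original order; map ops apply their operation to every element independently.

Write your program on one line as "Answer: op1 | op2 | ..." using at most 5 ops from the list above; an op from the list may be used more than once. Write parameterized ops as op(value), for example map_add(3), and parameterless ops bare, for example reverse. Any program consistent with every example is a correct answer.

sort_asc | filter_odd | sort_desc | map_add(-8)

Check, running the answer program on each example:
  [-15, 24, 5, 7, -7, -7, -47, -43, -30, 9] -> [-47, -43, -30, -15, -7, -7, 5, 7, 9, 24] -> [-47, -43, -15, -7, -7, 5, 7, 9] -> [9, 7, 5, -7, -7, -15, -43, -47] -> [1, -1, -3, -15, -15, -23, -51, -55]
  [20, 4, 16, -47, 32] -> [-47, 4, 16, 20, 32] -> [-47] -> [-47] -> [-55]
  [28, 19, -9, 45] -> [-9, 19, 28, 45] -> [-9, 19, 45] -> [45, 19, -9] -> [37, 11, -17]
  [25, -7, -3, 3, -18, 43, -11, 31, 43] -> [-18, -11, -7, -3, 3, 25, 31, 43, 43] -> [-11, -7, -3, 3, 25, 31, 43, 43] -> [43, 43, 31, 25, 3, -3, -7, -11] -> [35, 35, 23, 17, -5, -11, -15, -19]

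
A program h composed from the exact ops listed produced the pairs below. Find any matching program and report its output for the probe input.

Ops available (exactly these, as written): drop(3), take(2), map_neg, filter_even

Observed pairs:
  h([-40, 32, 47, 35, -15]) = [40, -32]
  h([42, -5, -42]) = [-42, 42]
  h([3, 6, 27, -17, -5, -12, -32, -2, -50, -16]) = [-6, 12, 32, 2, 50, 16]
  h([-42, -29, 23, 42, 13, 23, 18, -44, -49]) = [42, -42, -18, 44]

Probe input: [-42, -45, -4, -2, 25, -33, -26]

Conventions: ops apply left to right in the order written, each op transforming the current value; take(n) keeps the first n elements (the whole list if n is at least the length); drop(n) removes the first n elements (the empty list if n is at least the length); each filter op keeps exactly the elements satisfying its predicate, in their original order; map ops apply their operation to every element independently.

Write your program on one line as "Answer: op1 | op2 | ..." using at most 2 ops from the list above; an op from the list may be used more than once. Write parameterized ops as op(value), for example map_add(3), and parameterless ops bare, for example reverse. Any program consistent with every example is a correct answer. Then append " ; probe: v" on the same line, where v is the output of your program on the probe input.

map_neg | filter_even ; probe: [42, 4, 2, 26]

Check, running the answer program on each example:
  [-40, 32, 47, 35, -15] -> [40, -32, -47, -35, 15] -> [40, -32]
  [42, -5, -42] -> [-42, 5, 42] -> [-42, 42]
  [3, 6, 27, -17, -5, -12, -32, -2, -50, -16] -> [-3, -6, -27, 17, 5, 12, 32, 2, 50, 16] -> [-6, 12, 32, 2, 50, 16]
  [-42, -29, 23, 42, 13, 23, 18, -44, -49] -> [42, 29, -23, -42, -13, -23, -18, 44, 49] -> [42, -42, -18, 44]
  probe: [-42, -45, -4, -2, 25, -33, -26] -> [42, 45, 4, 2, -25, 33, 26] -> [42, 4, 2, 26]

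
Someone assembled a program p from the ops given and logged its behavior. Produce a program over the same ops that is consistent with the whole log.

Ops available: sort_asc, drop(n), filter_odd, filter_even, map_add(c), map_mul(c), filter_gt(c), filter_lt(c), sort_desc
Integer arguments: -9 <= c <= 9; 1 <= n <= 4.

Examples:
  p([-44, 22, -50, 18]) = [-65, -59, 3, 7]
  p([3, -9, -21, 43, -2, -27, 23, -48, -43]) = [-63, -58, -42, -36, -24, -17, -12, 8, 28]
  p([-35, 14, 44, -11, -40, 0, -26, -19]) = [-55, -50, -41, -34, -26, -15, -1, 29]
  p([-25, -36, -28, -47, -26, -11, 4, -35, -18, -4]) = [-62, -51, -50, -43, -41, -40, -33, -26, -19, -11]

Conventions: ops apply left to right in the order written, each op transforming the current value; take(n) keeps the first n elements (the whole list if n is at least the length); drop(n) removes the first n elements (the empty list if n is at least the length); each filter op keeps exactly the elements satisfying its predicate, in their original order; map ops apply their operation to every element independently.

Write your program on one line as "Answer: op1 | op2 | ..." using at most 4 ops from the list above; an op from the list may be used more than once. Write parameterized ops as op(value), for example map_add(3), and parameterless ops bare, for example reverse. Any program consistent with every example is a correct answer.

sort_desc | map_add(-6) | sort_asc | map_add(-9)

Check, running the answer program on each example:
  [-44, 22, -50, 18] -> [22, 18, -44, -50] -> [16, 12, -50, -56] -> [-56, -50, 12, 16] -> [-65, -59, 3, 7]
  [3, -9, -21, 43, -2, -27, 23, -48, -43] -> [43, 23, 3, -2, -9, -21, -27, -43, -48] -> [37, 17, -3, -8, -15, -27, -33, -49, -54] -> [-54, -49, -33, -27, -15, -8, -3, 17, 37] -> [-63, -58, -42, -36, -24, -17, -12, 8, 28]
  [-35, 14, 44, -11, -40, 0, -26, -19] -> [44, 14, 0, -11, -19, -26, -35, -40] -> [38, 8, -6, -17, -25, -32, -41, -46] -> [-46, -41, -32, -25, -17, -6, 8, 38] -> [-55, -50, -41, -34, -26, -15, -1, 29]
  [-25, -36, -28, -47, -26, -11, 4, -35, -18, -4] -> [4, -4, -11, -18, -25, -26, -28, -35, -36, -47] -> [-2, -10, -17, -24, -31, -32, -34, -41, -42, -53] -> [-53, -42, -41, -34, -32, -31, -24, -17, -10, -2] -> [-62, -51, -50, -43, -41, -40, -33, -26, -19, -11]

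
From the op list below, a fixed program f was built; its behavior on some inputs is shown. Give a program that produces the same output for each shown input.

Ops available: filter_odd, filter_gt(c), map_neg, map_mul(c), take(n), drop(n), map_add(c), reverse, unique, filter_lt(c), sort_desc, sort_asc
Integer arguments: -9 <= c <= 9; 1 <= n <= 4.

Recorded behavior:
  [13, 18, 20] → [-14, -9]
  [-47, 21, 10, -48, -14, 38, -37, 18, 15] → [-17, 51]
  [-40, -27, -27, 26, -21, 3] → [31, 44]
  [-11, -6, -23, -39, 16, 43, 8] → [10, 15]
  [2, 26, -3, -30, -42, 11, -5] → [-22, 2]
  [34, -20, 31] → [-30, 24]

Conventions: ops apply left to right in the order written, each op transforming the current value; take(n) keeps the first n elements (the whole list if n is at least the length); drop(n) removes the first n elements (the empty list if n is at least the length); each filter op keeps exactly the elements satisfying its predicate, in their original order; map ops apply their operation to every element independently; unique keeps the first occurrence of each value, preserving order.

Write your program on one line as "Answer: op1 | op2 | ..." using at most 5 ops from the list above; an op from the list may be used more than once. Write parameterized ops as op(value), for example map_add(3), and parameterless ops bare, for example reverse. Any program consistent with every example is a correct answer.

map_add(-1) | map_neg | take(2) | sort_asc | map_add(3)

Check, running the answer program on each example:
  [13, 18, 20] -> [12, 17, 19] -> [-12, -17, -19] -> [-12, -17] -> [-17, -12] -> [-14, -9]
  [-47, 21, 10, -48, -14, 38, -37, 18, 15] -> [-48, 20, 9, -49, -15, 37, -38, 17, 14] -> [48, -20, -9, 49, 15, -37, 38, -17, -14] -> [48, -20] -> [-20, 48] -> [-17, 51]
  [-40, -27, -27, 26, -21, 3] -> [-41, -28, -28, 25, -22, 2] -> [41, 28, 28, -25, 22, -2] -> [41, 28] -> [28, 41] -> [31, 44]
  [-11, -6, -23, -39, 16, 43, 8] -> [-12, -7, -24, -40, 15, 42, 7] -> [12, 7, 24, 40, -15, -42, -7] -> [12, 7] -> [7, 12] -> [10, 15]
  [2, 26, -3, -30, -42, 11, -5] -> [1, 25, -4, -31, -43, 10, -6] -> [-1, -25, 4, 31, 43, -10, 6] -> [-1, -25] -> [-25, -1] -> [-22, 2]
  [34, -20, 31] -> [33, -21, 30] -> [-33, 21, -30] -> [-33, 21] -> [-33, 21] -> [-30, 24]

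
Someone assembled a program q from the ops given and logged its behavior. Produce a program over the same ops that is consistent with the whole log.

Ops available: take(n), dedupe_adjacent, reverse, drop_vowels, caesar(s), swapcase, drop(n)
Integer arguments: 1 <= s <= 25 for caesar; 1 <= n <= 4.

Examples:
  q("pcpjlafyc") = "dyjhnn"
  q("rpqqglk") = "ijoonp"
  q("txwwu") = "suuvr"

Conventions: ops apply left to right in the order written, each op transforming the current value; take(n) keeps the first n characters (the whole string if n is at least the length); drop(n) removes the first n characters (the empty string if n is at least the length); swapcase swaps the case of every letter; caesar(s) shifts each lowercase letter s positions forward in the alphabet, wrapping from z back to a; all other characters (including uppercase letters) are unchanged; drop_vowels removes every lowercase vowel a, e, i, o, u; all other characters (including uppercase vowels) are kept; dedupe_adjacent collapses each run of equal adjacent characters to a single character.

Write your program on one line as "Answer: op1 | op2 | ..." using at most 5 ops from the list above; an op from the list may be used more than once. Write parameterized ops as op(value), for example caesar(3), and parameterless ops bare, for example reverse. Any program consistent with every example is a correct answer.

caesar(2) | drop_vowels | caesar(22) | reverse

Check, running the answer program on each example:
  "pcpjlafyc" -> "rerlnchae" -> "rrlnch" -> "nnhjyd" -> "dyjhnn"
  "rpqqglk" -> "trssinm" -> "trssnm" -> "pnooji" -> "ijoonp"
  "txwwu" -> "vzyyw" -> "vzyyw" -> "rvuus" -> "suuvr"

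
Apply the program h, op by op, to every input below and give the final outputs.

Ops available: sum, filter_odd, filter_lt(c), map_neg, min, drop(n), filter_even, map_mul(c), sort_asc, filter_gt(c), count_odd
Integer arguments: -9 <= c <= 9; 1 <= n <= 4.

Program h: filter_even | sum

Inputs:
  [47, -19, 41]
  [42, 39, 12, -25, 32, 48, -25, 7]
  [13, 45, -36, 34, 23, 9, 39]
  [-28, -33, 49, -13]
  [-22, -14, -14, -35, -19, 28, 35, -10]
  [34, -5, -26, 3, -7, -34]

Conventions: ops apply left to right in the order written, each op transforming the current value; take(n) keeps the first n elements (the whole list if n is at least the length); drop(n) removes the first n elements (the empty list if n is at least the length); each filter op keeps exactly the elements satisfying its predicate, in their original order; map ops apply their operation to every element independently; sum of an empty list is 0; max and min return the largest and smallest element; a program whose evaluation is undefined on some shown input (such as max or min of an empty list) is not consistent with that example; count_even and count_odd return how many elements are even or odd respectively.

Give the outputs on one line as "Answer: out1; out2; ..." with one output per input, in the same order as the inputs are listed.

Execution, op by op:
  [47, -19, 41] -> [] -> 0
  [42, 39, 12, -25, 32, 48, -25, 7] -> [42, 12, 32, 48] -> 134
  [13, 45, -36, 34, 23, 9, 39] -> [-36, 34] -> -2
  [-28, -33, 49, -13] -> [-28] -> -28
  [-22, -14, -14, -35, -19, 28, 35, -10] -> [-22, -14, -14, 28, -10] -> -32
  [34, -5, -26, 3, -7, -34] -> [34, -26, -34] -> -26

0; 134; -2; -28; -32; -26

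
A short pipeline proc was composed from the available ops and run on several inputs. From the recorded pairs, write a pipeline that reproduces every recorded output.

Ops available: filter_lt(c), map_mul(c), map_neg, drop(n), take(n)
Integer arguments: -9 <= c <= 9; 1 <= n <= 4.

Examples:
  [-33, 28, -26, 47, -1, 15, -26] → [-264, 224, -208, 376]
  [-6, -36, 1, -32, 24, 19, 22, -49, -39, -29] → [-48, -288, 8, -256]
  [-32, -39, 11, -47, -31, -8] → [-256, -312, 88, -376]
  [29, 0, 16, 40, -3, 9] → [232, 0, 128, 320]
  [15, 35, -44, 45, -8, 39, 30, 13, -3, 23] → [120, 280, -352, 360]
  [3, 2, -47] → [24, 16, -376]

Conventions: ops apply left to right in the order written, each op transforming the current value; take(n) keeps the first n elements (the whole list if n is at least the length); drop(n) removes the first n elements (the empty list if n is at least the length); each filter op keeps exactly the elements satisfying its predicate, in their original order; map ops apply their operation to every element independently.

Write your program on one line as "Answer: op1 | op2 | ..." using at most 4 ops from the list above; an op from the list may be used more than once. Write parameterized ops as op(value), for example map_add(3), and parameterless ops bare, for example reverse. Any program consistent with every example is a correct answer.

take(4) | map_neg | map_mul(-8)

Check, running the answer program on each example:
  [-33, 28, -26, 47, -1, 15, -26] -> [-33, 28, -26, 47] -> [33, -28, 26, -47] -> [-264, 224, -208, 376]
  [-6, -36, 1, -32, 24, 19, 22, -49, -39, -29] -> [-6, -36, 1, -32] -> [6, 36, -1, 32] -> [-48, -288, 8, -256]
  [-32, -39, 11, -47, -31, -8] -> [-32, -39, 11, -47] -> [32, 39, -11, 47] -> [-256, -312, 88, -376]
  [29, 0, 16, 40, -3, 9] -> [29, 0, 16, 40] -> [-29, 0, -16, -40] -> [232, 0, 128, 320]
  [15, 35, -44, 45, -8, 39, 30, 13, -3, 23] -> [15, 35, -44, 45] -> [-15, -35, 44, -45] -> [120, 280, -352, 360]
  [3, 2, -47] -> [3, 2, -47] -> [-3, -2, 47] -> [24, 16, -376]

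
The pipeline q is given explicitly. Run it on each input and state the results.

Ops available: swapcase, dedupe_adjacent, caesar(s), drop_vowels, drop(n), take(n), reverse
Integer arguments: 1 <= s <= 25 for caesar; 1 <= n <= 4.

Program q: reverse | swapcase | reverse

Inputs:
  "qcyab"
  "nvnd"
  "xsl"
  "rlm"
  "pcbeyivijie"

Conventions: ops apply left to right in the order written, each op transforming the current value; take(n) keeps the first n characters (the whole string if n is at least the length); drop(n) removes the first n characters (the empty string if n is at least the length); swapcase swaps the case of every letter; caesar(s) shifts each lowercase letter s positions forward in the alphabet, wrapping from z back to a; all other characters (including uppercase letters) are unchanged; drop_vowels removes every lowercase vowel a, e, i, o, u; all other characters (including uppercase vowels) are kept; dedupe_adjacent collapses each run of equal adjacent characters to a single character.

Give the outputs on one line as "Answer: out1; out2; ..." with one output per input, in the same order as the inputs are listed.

Execution, op by op:
  "qcyab" -> "baycq" -> "BAYCQ" -> "QCYAB"
  "nvnd" -> "dnvn" -> "DNVN" -> "NVND"
  "xsl" -> "lsx" -> "LSX" -> "XSL"
  "rlm" -> "mlr" -> "MLR" -> "RLM"
  "pcbeyivijie" -> "eijiviyebcp" -> "EIJIVIYEBCP" -> "PCBEYIVIJIE"

"QCYAB"; "NVND"; "XSL"; "RLM"; "PCBEYIVIJIE"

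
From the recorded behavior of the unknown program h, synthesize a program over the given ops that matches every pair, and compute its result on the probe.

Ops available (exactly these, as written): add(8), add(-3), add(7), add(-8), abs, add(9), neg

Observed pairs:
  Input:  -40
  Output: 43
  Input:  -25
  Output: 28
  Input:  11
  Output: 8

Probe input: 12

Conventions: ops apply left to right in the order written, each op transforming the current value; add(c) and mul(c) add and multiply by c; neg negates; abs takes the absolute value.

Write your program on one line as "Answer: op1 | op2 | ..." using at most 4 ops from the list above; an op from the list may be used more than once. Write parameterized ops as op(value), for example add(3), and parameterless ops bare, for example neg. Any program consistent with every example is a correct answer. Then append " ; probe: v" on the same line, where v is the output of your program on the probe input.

add(-3) | neg | abs ; probe: 9

Check, running the answer program on each example:
  -40 -> -43 -> 43 -> 43
  -25 -> -28 -> 28 -> 28
  11 -> 8 -> -8 -> 8
  probe: 12 -> 9 -> -9 -> 9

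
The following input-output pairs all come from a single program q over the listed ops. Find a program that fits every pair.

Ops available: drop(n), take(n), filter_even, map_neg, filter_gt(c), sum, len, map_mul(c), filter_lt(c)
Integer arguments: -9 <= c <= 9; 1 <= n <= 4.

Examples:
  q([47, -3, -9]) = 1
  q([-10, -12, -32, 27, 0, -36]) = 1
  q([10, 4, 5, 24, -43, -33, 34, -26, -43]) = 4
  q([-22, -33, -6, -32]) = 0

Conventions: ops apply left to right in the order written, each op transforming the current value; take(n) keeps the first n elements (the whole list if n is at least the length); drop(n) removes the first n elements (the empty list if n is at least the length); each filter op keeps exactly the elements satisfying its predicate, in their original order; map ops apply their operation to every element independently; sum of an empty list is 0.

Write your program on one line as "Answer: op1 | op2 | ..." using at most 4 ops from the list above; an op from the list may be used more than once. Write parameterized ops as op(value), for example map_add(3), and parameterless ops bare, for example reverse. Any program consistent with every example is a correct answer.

filter_gt(-4) | map_mul(-7) | drop(1) | len

Check, running the answer program on each example:
  [47, -3, -9] -> [47, -3] -> [-329, 21] -> [21] -> 1
  [-10, -12, -32, 27, 0, -36] -> [27, 0] -> [-189, 0] -> [0] -> 1
  [10, 4, 5, 24, -43, -33, 34, -26, -43] -> [10, 4, 5, 24, 34] -> [-70, -28, -35, -168, -238] -> [-28, -35, -168, -238] -> 4
  [-22, -33, -6, -32] -> [] -> [] -> [] -> 0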